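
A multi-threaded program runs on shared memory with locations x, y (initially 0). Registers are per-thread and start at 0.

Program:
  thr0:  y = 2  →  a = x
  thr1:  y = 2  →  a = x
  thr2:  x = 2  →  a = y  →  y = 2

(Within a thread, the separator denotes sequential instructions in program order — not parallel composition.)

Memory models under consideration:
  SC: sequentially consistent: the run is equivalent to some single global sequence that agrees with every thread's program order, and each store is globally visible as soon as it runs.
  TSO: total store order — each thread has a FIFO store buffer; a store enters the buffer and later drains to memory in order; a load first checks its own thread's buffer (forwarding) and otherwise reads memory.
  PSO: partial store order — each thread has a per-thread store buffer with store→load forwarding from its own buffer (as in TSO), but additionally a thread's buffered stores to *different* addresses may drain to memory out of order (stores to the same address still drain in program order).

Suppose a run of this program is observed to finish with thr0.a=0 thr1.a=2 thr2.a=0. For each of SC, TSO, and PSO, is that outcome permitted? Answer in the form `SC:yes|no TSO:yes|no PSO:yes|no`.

SC:no TSO:yes PSO:yes

outcome vector order: (thr0.a,thr1.a,thr2.a)
SC (5): 0/0/2, 0/2/2, 2/0/2, 2/2/0, 2/2/2
TSO (8): 0/0/0, 0/0/2, 0/2/0, 0/2/2, 2/0/0, 2/0/2, 2/2/0, 2/2/2
PSO (8): 0/0/0, 0/0/2, 0/2/0, 0/2/2, 2/0/0, 2/0/2, 2/2/0, 2/2/2
target 0/2/0 ∈ {TSO,PSO}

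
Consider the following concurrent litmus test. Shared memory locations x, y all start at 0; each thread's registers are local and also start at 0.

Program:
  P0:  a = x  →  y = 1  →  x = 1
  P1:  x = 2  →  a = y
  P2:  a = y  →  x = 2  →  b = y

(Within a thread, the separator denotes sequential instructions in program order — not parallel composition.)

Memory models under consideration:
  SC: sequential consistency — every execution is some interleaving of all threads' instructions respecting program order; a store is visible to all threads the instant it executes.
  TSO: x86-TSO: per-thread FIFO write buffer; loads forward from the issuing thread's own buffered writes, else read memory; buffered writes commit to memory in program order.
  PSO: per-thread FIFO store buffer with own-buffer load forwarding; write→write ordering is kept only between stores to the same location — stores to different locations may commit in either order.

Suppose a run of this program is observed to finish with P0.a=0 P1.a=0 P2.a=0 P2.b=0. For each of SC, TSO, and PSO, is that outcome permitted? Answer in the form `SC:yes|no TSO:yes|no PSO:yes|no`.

outcome vector order: (P0.a,P1.a,P2.a,P2.b)
[SC] allowed = {(0,0,0,0), (0,0,0,1), (0,0,1,1), (0,1,0,0), (0,1,0,1), (0,1,1,1), (2,0,0,0), (2,0,0,1), (2,0,1,1), (2,1,0,0), (2,1,0,1), (2,1,1,1)}
[TSO] allowed = {(0,0,0,0), (0,0,0,1), (0,0,1,1), (0,1,0,0), (0,1,0,1), (0,1,1,1), (2,0,0,0), (2,0,0,1), (2,0,1,1), (2,1,0,0), (2,1,0,1), (2,1,1,1)}
[PSO] allowed = {(0,0,0,0), (0,0,0,1), (0,0,1,1), (0,1,0,0), (0,1,0,1), (0,1,1,1), (2,0,0,0), (2,0,0,1), (2,0,1,1), (2,1,0,0), (2,1,0,1), (2,1,1,1)}
target (0,0,0,0) ∈ {SC,TSO,PSO}

SC:yes TSO:yes PSO:yes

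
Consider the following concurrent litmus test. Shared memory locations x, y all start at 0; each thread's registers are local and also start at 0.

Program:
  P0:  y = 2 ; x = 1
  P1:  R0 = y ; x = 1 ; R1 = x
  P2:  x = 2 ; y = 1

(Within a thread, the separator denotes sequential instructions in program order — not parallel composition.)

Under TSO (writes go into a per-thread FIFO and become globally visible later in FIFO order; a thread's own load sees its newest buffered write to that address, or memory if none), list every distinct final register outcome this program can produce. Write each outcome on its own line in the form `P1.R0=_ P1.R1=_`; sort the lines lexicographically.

P1.R0=0 P1.R1=1
P1.R0=0 P1.R1=2
P1.R0=1 P1.R1=1
P1.R0=2 P1.R1=1
P1.R0=2 P1.R1=2

outcome vector order: (P1.R0,P1.R1)
|TSO outcomes| = 5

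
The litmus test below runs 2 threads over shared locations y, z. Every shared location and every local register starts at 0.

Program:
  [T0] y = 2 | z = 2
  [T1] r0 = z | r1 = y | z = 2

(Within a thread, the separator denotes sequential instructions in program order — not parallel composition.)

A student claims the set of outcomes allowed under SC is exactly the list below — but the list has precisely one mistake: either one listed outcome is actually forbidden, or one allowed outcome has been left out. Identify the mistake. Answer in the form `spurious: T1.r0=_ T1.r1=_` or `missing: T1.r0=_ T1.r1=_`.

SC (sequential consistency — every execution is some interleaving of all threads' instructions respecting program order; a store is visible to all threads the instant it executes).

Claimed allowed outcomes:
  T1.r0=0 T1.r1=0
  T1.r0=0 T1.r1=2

missing: T1.r0=2 T1.r1=2

outcome vector order: (T1.r0,T1.r1)
under SC → 0/0 0/2 2/2
SC∖claimed = {2/2}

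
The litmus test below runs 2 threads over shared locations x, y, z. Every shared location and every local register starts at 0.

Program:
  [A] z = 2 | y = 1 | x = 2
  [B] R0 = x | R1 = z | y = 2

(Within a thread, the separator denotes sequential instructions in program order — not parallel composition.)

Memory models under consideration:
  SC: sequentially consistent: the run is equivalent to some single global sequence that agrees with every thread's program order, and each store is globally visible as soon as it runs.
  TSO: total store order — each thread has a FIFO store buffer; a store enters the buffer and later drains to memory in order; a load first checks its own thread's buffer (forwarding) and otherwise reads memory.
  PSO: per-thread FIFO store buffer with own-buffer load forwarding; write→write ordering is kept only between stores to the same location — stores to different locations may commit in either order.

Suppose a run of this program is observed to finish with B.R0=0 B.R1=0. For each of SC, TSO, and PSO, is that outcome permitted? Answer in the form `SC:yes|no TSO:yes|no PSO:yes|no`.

outcome vector order: (B.R0,B.R1)
SC: 3 outcomes — {<0 0>; <0 2>; <2 2>}
TSO: 3 outcomes — {<0 0>; <0 2>; <2 2>}
PSO: 4 outcomes — {<0 0>; <0 2>; <2 0>; <2 2>}
target <0 0> ∈ {SC,TSO,PSO}

SC:yes TSO:yes PSO:yes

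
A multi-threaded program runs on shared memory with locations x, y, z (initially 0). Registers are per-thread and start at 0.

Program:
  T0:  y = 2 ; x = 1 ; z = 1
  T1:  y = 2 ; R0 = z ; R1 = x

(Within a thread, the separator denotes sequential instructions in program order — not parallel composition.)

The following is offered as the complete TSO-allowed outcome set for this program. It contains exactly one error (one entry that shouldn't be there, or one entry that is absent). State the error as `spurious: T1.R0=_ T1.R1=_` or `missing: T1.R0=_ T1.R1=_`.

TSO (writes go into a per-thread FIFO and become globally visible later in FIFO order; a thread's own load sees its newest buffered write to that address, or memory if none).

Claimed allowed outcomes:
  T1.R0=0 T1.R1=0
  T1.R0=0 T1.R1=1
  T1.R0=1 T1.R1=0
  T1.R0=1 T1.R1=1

spurious: T1.R0=1 T1.R1=0

outcome vector order: (T1.R0,T1.R1)
TSO (3): 00 01 11
claimed∖TSO = {10}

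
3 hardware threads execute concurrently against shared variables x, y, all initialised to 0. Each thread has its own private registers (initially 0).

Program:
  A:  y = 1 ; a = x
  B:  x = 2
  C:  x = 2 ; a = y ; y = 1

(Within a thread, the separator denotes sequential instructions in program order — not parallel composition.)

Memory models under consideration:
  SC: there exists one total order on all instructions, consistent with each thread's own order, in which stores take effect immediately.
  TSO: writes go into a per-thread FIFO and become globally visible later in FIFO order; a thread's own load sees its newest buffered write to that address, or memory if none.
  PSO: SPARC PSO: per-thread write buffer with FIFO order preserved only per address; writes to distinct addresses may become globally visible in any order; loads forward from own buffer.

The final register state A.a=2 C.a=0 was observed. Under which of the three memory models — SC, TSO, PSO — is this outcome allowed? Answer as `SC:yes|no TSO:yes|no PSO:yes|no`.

outcome vector order: (A.a,C.a)
under SC → (0,1), (2,0), (2,1)
under TSO → (0,0), (0,1), (2,0), (2,1)
under PSO → (0,0), (0,1), (2,0), (2,1)
target (2,0) ∈ {SC,TSO,PSO}

SC:yes TSO:yes PSO:yes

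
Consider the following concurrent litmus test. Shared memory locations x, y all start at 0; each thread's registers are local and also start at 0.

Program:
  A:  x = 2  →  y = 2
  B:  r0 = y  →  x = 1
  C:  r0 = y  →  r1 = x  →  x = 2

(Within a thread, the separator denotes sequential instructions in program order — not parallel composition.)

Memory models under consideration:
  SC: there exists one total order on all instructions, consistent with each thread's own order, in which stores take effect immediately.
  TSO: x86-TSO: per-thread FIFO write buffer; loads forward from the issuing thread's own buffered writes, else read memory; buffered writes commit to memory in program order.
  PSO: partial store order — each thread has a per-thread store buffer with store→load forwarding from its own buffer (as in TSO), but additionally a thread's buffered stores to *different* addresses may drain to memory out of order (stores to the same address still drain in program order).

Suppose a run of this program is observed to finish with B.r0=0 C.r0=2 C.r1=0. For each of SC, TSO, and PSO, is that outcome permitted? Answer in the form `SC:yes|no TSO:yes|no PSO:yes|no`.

SC:no TSO:no PSO:yes

outcome vector order: (B.r0,C.r0,C.r1)
SC (10): <0 0 0>, <0 0 1>, <0 0 2>, <0 2 1>, <0 2 2>, <2 0 0>, <2 0 1>, <2 0 2>, <2 2 1>, <2 2 2>
TSO (10): <0 0 0>, <0 0 1>, <0 0 2>, <0 2 1>, <0 2 2>, <2 0 0>, <2 0 1>, <2 0 2>, <2 2 1>, <2 2 2>
PSO (12): <0 0 0>, <0 0 1>, <0 0 2>, <0 2 0>, <0 2 1>, <0 2 2>, <2 0 0>, <2 0 1>, <2 0 2>, <2 2 0>, <2 2 1>, <2 2 2>
target <0 2 0> ∈ {PSO}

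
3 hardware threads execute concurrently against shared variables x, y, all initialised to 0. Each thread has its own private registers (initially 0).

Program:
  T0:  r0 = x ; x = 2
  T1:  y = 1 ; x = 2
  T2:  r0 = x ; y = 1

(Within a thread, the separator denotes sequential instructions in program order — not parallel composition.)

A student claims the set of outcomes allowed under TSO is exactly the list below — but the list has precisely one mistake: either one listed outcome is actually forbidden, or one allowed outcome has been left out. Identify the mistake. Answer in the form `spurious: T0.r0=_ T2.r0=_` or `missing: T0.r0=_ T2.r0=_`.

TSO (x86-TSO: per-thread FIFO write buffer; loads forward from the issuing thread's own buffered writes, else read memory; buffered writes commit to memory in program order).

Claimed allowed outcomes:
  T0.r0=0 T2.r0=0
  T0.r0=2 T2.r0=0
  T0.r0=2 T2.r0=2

outcome vector order: (T0.r0,T2.r0)
TSO: 4 outcomes — {0/0 0/2 2/0 2/2}
TSO∖claimed = {0/2}

missing: T0.r0=0 T2.r0=2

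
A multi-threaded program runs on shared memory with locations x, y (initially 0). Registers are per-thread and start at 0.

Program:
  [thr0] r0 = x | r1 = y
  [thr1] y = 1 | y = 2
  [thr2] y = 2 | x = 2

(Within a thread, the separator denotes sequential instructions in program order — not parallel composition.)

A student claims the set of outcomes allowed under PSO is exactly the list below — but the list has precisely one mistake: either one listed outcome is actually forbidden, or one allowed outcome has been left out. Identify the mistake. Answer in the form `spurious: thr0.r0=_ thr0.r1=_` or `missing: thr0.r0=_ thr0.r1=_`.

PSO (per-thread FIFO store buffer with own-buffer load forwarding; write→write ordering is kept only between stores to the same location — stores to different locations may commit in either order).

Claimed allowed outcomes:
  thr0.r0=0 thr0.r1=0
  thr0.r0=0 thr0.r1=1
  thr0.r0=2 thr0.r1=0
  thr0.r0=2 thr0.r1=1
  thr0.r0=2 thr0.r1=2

missing: thr0.r0=0 thr0.r1=2

outcome vector order: (thr0.r0,thr0.r1)
PSO (6): 00, 01, 02, 20, 21, 22
PSO∖claimed = {02}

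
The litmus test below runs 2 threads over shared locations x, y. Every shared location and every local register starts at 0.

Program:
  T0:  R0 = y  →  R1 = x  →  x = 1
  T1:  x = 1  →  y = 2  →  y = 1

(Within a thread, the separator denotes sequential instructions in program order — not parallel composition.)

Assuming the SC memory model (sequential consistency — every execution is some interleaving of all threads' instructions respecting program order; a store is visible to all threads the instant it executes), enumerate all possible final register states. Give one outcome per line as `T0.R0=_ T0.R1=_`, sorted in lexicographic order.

outcome vector order: (T0.R0,T0.R1)
|SC outcomes| = 4

T0.R0=0 T0.R1=0
T0.R0=0 T0.R1=1
T0.R0=1 T0.R1=1
T0.R0=2 T0.R1=1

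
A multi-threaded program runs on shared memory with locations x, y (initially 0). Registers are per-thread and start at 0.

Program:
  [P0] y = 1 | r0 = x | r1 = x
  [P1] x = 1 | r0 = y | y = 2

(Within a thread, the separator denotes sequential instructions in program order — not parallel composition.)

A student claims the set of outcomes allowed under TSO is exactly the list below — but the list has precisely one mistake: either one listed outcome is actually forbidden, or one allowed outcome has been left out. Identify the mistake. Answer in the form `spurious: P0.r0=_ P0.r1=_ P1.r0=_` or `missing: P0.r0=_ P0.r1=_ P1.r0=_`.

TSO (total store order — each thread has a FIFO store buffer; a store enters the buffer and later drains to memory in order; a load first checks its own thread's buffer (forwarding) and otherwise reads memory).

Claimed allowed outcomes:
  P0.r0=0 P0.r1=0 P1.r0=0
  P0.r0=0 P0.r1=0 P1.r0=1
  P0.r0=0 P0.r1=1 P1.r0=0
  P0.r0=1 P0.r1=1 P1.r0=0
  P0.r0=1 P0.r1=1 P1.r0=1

outcome vector order: (P0.r0,P0.r1,P1.r0)
under TSO → 000 001 010 011 110 111
TSO∖claimed = {011}

missing: P0.r0=0 P0.r1=1 P1.r0=1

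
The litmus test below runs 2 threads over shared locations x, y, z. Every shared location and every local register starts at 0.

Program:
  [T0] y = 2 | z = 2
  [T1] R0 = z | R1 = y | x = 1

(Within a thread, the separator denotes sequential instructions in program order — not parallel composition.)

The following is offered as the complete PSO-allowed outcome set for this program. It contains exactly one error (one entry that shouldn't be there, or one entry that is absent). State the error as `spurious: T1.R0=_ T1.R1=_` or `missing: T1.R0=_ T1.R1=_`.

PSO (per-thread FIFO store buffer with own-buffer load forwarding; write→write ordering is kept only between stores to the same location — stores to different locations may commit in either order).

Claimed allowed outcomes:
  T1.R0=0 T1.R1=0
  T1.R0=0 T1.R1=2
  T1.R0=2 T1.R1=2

missing: T1.R0=2 T1.R1=0

outcome vector order: (T1.R0,T1.R1)
[PSO] allowed = {00 02 20 22}
PSO∖claimed = {20}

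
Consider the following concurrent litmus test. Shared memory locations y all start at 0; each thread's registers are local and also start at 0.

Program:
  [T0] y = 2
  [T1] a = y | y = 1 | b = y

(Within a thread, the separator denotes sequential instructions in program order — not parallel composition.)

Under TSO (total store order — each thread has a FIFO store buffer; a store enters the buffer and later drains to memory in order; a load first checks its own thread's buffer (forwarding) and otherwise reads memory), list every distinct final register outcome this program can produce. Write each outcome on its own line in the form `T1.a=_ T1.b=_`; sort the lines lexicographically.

T1.a=0 T1.b=1
T1.a=0 T1.b=2
T1.a=2 T1.b=1

outcome vector order: (T1.a,T1.b)
|TSO outcomes| = 3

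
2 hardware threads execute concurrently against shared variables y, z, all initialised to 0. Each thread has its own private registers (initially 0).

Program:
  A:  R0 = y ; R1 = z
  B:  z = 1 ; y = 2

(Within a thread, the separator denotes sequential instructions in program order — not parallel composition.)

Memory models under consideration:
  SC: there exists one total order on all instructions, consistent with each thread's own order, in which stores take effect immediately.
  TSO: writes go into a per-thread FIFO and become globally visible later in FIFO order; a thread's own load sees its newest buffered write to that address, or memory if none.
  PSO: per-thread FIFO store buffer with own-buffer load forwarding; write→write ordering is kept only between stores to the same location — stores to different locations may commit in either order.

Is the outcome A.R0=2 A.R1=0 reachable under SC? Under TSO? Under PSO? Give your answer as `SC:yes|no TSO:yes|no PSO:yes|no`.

outcome vector order: (A.R0,A.R1)
SC (3): (0,0), (0,1), (2,1)
TSO (3): (0,0), (0,1), (2,1)
PSO (4): (0,0), (0,1), (2,0), (2,1)
target (2,0) ∈ {PSO}

SC:no TSO:no PSO:yes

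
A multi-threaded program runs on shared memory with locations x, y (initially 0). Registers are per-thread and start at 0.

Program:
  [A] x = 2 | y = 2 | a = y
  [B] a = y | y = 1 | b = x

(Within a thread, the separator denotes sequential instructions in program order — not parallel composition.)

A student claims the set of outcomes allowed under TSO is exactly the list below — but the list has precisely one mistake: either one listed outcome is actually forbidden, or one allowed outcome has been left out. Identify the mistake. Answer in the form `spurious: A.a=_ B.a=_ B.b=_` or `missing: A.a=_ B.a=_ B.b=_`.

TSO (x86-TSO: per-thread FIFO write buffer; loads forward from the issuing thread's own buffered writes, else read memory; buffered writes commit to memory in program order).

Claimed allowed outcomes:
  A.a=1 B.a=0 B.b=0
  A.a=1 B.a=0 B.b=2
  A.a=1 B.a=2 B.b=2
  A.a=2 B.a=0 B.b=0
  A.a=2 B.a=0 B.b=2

missing: A.a=2 B.a=2 B.b=2

outcome vector order: (A.a,B.a,B.b)
TSO: 6 outcomes — {<1 0 0>; <1 0 2>; <1 2 2>; <2 0 0>; <2 0 2>; <2 2 2>}
TSO∖claimed = {<2 2 2>}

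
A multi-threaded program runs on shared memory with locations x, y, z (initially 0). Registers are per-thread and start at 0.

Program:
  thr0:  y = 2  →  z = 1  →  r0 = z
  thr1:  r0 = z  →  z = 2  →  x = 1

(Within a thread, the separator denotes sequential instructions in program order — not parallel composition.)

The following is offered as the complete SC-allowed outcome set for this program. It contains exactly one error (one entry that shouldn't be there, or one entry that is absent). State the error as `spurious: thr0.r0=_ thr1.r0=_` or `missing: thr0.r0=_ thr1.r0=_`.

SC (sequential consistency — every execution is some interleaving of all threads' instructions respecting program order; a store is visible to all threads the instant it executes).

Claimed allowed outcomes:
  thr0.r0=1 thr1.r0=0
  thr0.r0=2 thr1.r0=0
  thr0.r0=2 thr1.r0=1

missing: thr0.r0=1 thr1.r0=1

outcome vector order: (thr0.r0,thr1.r0)
under SC → (1,0); (1,1); (2,0); (2,1)
SC∖claimed = {(1,1)}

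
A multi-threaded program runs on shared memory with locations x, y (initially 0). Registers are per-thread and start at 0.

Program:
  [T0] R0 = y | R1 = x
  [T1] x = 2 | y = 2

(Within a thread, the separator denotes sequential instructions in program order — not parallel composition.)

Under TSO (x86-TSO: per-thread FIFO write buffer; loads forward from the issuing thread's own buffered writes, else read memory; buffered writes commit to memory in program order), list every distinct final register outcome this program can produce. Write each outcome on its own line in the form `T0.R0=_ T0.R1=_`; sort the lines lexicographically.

outcome vector order: (T0.R0,T0.R1)
|TSO outcomes| = 3

T0.R0=0 T0.R1=0
T0.R0=0 T0.R1=2
T0.R0=2 T0.R1=2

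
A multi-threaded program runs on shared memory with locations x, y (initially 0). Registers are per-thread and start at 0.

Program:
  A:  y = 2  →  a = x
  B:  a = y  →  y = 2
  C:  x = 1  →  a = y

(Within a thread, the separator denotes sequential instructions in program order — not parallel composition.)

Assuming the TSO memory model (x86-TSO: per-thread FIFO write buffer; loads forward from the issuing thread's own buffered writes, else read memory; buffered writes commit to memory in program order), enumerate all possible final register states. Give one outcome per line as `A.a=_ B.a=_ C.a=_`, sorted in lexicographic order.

A.a=0 B.a=0 C.a=0
A.a=0 B.a=0 C.a=2
A.a=0 B.a=2 C.a=0
A.a=0 B.a=2 C.a=2
A.a=1 B.a=0 C.a=0
A.a=1 B.a=0 C.a=2
A.a=1 B.a=2 C.a=0
A.a=1 B.a=2 C.a=2

outcome vector order: (A.a,B.a,C.a)
|TSO outcomes| = 8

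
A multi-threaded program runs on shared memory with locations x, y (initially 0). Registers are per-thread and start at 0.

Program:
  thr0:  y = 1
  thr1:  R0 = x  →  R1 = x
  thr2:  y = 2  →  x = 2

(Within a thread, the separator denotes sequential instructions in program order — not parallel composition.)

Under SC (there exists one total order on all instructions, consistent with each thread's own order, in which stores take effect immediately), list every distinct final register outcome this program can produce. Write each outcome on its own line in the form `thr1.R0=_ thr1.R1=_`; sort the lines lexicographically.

thr1.R0=0 thr1.R1=0
thr1.R0=0 thr1.R1=2
thr1.R0=2 thr1.R1=2

outcome vector order: (thr1.R0,thr1.R1)
|SC outcomes| = 3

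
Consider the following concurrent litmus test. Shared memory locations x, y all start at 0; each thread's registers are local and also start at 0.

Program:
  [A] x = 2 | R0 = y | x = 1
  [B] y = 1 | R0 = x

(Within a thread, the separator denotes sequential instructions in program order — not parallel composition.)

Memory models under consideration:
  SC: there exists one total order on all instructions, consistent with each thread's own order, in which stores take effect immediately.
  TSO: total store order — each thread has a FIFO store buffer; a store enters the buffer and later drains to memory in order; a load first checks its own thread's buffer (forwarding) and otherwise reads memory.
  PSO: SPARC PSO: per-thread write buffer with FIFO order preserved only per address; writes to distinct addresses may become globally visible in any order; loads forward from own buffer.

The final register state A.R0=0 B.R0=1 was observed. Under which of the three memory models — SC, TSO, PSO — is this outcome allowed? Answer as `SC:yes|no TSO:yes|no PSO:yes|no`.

outcome vector order: (A.R0,B.R0)
under SC → 0/1; 0/2; 1/0; 1/1; 1/2
under TSO → 0/0; 0/1; 0/2; 1/0; 1/1; 1/2
under PSO → 0/0; 0/1; 0/2; 1/0; 1/1; 1/2
target 0/1 ∈ {SC,TSO,PSO}

SC:yes TSO:yes PSO:yes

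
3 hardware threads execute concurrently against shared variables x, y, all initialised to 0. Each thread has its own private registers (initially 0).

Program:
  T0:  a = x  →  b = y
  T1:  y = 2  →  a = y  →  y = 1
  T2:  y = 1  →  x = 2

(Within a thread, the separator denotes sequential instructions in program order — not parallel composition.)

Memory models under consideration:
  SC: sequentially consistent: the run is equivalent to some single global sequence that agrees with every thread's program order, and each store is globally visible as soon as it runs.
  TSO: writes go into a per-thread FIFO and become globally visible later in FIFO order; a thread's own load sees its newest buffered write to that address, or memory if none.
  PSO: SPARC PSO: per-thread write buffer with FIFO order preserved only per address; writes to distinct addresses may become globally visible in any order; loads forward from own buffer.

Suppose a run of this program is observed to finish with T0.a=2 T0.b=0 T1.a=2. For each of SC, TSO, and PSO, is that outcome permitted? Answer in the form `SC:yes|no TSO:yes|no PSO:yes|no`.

outcome vector order: (T0.a,T0.b,T1.a)
[SC] allowed = {001; 002; 011; 012; 021; 022; 211; 212; 222}
[TSO] allowed = {001; 002; 011; 012; 021; 022; 211; 212; 222}
[PSO] allowed = {001; 002; 011; 012; 021; 022; 201; 202; 211; 212; 221; 222}
target 202 ∈ {PSO}

SC:no TSO:no PSO:yes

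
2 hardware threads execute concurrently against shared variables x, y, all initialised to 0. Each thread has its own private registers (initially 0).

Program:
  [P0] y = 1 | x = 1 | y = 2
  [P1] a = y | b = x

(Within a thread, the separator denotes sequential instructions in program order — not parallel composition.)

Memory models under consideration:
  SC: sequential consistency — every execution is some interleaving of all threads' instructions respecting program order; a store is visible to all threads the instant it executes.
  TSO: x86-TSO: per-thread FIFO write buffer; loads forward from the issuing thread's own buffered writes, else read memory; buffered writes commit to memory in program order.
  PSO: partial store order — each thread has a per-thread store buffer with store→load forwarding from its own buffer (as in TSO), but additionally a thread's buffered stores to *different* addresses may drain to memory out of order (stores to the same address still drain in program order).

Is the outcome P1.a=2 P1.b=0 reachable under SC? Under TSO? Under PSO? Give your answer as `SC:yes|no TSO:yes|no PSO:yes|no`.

outcome vector order: (P1.a,P1.b)
SC: 5 outcomes — {(0,0) (0,1) (1,0) (1,1) (2,1)}
TSO: 5 outcomes — {(0,0) (0,1) (1,0) (1,1) (2,1)}
PSO: 6 outcomes — {(0,0) (0,1) (1,0) (1,1) (2,0) (2,1)}
target (2,0) ∈ {PSO}

SC:no TSO:no PSO:yes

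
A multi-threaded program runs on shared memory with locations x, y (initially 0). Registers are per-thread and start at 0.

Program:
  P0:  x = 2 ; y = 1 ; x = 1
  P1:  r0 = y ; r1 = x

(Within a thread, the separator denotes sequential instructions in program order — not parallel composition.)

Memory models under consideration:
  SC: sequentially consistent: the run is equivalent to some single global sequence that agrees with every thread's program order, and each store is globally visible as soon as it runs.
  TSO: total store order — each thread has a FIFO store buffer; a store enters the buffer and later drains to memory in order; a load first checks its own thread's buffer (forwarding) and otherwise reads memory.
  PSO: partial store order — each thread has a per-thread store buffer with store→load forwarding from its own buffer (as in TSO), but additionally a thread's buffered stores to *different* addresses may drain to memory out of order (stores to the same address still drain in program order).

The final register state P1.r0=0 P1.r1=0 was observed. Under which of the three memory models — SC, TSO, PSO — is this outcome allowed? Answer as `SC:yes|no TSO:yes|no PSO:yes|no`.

SC:yes TSO:yes PSO:yes

outcome vector order: (P1.r0,P1.r1)
[SC] allowed = {(0,0) (0,1) (0,2) (1,1) (1,2)}
[TSO] allowed = {(0,0) (0,1) (0,2) (1,1) (1,2)}
[PSO] allowed = {(0,0) (0,1) (0,2) (1,0) (1,1) (1,2)}
target (0,0) ∈ {SC,TSO,PSO}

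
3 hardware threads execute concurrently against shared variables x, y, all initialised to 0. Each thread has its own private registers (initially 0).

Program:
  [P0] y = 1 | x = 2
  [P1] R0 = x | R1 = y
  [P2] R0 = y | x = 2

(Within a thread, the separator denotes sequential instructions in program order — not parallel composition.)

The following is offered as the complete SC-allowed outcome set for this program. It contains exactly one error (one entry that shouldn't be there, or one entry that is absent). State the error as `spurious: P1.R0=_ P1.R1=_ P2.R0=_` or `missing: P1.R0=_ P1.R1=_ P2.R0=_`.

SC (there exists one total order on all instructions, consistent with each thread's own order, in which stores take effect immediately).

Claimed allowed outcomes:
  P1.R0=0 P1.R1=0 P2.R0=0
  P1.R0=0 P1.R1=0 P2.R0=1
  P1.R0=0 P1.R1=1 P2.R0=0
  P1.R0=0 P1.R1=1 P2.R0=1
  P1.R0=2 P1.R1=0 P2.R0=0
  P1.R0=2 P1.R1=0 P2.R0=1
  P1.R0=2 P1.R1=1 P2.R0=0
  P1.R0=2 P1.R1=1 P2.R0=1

outcome vector order: (P1.R0,P1.R1,P2.R0)
under SC → 000; 001; 010; 011; 200; 210; 211
claimed∖SC = {201}

spurious: P1.R0=2 P1.R1=0 P2.R0=1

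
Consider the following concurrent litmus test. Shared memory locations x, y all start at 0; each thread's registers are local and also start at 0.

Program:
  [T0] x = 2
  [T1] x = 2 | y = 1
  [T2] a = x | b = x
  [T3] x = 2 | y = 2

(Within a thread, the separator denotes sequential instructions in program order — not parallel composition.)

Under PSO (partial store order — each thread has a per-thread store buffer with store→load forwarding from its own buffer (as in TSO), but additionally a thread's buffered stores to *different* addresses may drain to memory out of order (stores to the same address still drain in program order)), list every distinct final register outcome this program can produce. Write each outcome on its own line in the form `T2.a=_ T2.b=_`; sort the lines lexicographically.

T2.a=0 T2.b=0
T2.a=0 T2.b=2
T2.a=2 T2.b=2

outcome vector order: (T2.a,T2.b)
|PSO outcomes| = 3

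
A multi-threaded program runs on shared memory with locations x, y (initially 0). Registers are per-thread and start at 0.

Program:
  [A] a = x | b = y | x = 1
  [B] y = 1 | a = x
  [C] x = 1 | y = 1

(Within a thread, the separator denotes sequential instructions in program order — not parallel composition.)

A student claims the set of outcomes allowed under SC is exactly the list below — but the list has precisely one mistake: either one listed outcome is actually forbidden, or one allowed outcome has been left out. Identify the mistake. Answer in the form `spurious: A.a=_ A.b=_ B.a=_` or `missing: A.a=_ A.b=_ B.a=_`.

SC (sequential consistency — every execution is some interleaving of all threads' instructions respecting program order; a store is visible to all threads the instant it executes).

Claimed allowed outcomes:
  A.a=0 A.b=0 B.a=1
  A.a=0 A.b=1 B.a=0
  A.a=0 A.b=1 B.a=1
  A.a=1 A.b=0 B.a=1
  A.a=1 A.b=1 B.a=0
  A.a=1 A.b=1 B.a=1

missing: A.a=0 A.b=0 B.a=0

outcome vector order: (A.a,A.b,B.a)
[SC] allowed = {<0 0 0> <0 0 1> <0 1 0> <0 1 1> <1 0 1> <1 1 0> <1 1 1>}
SC∖claimed = {<0 0 0>}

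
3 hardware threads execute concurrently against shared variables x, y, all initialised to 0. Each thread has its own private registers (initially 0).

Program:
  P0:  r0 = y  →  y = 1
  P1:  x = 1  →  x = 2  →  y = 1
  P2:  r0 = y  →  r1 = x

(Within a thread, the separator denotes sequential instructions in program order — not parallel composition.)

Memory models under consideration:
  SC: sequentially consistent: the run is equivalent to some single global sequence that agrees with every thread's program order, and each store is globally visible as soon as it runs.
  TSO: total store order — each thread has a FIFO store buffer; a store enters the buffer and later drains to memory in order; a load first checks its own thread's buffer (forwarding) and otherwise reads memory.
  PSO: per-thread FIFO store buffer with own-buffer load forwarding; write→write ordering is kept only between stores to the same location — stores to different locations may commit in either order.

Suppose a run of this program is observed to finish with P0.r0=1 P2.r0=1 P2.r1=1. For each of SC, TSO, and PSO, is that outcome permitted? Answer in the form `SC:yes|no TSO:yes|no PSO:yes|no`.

outcome vector order: (P0.r0,P2.r0,P2.r1)
under SC → 0/0/0, 0/0/1, 0/0/2, 0/1/0, 0/1/1, 0/1/2, 1/0/0, 1/0/1, 1/0/2, 1/1/2
under TSO → 0/0/0, 0/0/1, 0/0/2, 0/1/0, 0/1/1, 0/1/2, 1/0/0, 1/0/1, 1/0/2, 1/1/2
under PSO → 0/0/0, 0/0/1, 0/0/2, 0/1/0, 0/1/1, 0/1/2, 1/0/0, 1/0/1, 1/0/2, 1/1/0, 1/1/1, 1/1/2
target 1/1/1 ∈ {PSO}

SC:no TSO:no PSO:yes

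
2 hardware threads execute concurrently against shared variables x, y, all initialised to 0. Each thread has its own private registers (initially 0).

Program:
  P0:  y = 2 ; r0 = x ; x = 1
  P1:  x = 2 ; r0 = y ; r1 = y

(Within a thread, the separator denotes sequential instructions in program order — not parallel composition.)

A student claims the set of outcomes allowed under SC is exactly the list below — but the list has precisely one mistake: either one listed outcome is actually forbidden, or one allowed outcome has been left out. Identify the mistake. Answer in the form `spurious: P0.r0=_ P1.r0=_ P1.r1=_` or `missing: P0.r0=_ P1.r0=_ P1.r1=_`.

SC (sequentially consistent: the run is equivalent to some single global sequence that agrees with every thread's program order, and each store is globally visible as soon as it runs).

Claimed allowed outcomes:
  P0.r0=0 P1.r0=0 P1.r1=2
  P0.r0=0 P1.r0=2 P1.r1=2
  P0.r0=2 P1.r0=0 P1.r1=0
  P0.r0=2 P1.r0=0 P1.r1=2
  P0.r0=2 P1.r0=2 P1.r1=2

spurious: P0.r0=0 P1.r0=0 P1.r1=2

outcome vector order: (P0.r0,P1.r0,P1.r1)
SC: 4 outcomes — {0/2/2 2/0/0 2/0/2 2/2/2}
claimed∖SC = {0/0/2}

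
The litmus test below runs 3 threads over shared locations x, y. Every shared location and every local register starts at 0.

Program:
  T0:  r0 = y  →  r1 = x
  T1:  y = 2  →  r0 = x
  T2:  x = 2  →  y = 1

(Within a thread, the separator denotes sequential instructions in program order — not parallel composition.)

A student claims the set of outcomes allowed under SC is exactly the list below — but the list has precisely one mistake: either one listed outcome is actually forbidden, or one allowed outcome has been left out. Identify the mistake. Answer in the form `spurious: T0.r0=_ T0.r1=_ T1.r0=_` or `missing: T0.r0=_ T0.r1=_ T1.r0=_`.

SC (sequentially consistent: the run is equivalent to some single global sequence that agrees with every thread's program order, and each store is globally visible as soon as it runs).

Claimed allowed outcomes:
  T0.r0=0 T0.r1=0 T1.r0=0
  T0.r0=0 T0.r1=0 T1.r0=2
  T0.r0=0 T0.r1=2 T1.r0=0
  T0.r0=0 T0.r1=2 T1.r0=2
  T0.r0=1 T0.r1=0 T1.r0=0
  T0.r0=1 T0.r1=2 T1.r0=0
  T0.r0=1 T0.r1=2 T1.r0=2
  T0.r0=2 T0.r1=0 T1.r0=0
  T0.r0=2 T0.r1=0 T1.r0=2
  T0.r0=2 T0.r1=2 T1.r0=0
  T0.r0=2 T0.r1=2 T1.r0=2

spurious: T0.r0=1 T0.r1=0 T1.r0=0

outcome vector order: (T0.r0,T0.r1,T1.r0)
[SC] allowed = {000 002 020 022 120 122 200 202 220 222}
claimed∖SC = {100}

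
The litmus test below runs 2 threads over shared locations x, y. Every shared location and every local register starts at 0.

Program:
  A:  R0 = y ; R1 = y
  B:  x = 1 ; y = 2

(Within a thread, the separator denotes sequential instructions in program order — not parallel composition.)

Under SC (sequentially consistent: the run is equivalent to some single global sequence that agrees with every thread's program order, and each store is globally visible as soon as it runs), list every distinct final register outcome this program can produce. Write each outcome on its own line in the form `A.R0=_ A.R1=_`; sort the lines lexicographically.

A.R0=0 A.R1=0
A.R0=0 A.R1=2
A.R0=2 A.R1=2

outcome vector order: (A.R0,A.R1)
|SC outcomes| = 3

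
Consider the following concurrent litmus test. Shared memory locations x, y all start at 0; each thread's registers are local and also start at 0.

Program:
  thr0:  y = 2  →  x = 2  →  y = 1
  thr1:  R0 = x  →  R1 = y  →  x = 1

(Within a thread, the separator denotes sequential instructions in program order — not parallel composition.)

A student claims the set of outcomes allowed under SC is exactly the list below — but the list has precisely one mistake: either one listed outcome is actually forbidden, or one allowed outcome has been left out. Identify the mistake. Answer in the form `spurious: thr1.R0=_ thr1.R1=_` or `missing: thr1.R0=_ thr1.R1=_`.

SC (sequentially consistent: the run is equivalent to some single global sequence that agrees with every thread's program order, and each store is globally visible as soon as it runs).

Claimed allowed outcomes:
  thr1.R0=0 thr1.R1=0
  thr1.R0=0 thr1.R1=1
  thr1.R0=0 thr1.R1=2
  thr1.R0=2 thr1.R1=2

missing: thr1.R0=2 thr1.R1=1

outcome vector order: (thr1.R0,thr1.R1)
SC: 5 outcomes — {<0 0>; <0 1>; <0 2>; <2 1>; <2 2>}
SC∖claimed = {<2 1>}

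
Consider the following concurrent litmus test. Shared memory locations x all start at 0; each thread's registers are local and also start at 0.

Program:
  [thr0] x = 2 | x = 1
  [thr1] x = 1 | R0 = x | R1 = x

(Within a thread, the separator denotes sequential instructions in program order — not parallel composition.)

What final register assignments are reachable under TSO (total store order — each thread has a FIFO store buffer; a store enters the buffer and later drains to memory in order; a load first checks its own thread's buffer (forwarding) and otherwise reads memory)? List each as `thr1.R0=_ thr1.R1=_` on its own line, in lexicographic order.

thr1.R0=1 thr1.R1=1
thr1.R0=1 thr1.R1=2
thr1.R0=2 thr1.R1=1
thr1.R0=2 thr1.R1=2

outcome vector order: (thr1.R0,thr1.R1)
|TSO outcomes| = 4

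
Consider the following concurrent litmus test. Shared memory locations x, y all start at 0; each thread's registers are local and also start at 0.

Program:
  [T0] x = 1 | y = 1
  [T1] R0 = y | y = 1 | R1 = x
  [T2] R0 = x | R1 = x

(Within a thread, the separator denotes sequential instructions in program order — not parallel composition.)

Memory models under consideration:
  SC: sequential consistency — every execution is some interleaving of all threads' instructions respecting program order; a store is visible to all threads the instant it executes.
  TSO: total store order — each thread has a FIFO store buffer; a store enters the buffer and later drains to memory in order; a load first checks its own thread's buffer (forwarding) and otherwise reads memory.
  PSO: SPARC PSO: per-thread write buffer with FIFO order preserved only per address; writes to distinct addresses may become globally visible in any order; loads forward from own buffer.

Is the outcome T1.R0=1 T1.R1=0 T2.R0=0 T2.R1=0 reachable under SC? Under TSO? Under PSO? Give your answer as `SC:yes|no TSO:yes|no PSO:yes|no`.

SC:no TSO:no PSO:yes

outcome vector order: (T1.R0,T1.R1,T2.R0,T2.R1)
SC (9): 0/0/0/0, 0/0/0/1, 0/0/1/1, 0/1/0/0, 0/1/0/1, 0/1/1/1, 1/1/0/0, 1/1/0/1, 1/1/1/1
TSO (9): 0/0/0/0, 0/0/0/1, 0/0/1/1, 0/1/0/0, 0/1/0/1, 0/1/1/1, 1/1/0/0, 1/1/0/1, 1/1/1/1
PSO (12): 0/0/0/0, 0/0/0/1, 0/0/1/1, 0/1/0/0, 0/1/0/1, 0/1/1/1, 1/0/0/0, 1/0/0/1, 1/0/1/1, 1/1/0/0, 1/1/0/1, 1/1/1/1
target 1/0/0/0 ∈ {PSO}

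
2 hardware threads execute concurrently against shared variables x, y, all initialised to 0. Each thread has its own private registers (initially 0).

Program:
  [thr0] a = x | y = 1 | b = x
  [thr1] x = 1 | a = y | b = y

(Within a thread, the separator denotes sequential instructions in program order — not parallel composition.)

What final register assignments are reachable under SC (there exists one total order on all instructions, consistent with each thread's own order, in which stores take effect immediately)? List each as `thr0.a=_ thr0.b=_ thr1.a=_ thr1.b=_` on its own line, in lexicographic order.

thr0.a=0 thr0.b=0 thr1.a=1 thr1.b=1
thr0.a=0 thr0.b=1 thr1.a=0 thr1.b=0
thr0.a=0 thr0.b=1 thr1.a=0 thr1.b=1
thr0.a=0 thr0.b=1 thr1.a=1 thr1.b=1
thr0.a=1 thr0.b=1 thr1.a=0 thr1.b=0
thr0.a=1 thr0.b=1 thr1.a=0 thr1.b=1
thr0.a=1 thr0.b=1 thr1.a=1 thr1.b=1

outcome vector order: (thr0.a,thr0.b,thr1.a,thr1.b)
|SC outcomes| = 7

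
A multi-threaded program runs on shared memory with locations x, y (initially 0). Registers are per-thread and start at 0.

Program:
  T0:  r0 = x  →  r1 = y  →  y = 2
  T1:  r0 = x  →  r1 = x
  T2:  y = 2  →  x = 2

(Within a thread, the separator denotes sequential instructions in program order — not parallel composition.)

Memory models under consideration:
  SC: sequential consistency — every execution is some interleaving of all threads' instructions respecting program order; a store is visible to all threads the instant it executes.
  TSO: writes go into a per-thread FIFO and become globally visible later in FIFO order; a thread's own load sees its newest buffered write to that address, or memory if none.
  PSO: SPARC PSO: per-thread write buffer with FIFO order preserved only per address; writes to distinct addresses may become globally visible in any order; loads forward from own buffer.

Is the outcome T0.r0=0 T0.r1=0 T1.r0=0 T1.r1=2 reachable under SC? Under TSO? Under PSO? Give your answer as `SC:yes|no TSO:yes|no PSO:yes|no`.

SC:yes TSO:yes PSO:yes

outcome vector order: (T0.r0,T0.r1,T1.r0,T1.r1)
SC (9): 0/0/0/0; 0/0/0/2; 0/0/2/2; 0/2/0/0; 0/2/0/2; 0/2/2/2; 2/2/0/0; 2/2/0/2; 2/2/2/2
TSO (9): 0/0/0/0; 0/0/0/2; 0/0/2/2; 0/2/0/0; 0/2/0/2; 0/2/2/2; 2/2/0/0; 2/2/0/2; 2/2/2/2
PSO (12): 0/0/0/0; 0/0/0/2; 0/0/2/2; 0/2/0/0; 0/2/0/2; 0/2/2/2; 2/0/0/0; 2/0/0/2; 2/0/2/2; 2/2/0/0; 2/2/0/2; 2/2/2/2
target 0/0/0/2 ∈ {SC,TSO,PSO}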